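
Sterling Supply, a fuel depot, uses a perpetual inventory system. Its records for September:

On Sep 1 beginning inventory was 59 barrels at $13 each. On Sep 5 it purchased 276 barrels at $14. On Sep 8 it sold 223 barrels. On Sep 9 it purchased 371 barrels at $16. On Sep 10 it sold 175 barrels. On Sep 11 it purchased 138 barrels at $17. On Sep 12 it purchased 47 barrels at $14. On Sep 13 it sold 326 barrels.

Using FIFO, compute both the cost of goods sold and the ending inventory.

COGS = $10,873; ending inventory = $2,698

Sep 8, 223 sold [FIFO — oldest first]: 59 @ $13 + 164 @ $14 = $3,063
Sep 10, 175 sold [FIFO — oldest first]: 112 @ $14 + 63 @ $16 = $2,576
Sep 13, 326 sold [FIFO — oldest first]: 308 @ $16 + 18 @ $17 = $5,234
Total COGS = $3,063 + $2,576 + $5,234 = $10,873
Ending inventory: 120 @ $17 + 47 @ $14 = $2,698
Check: goods available $13,571 = COGS $10,873 + ending $2,698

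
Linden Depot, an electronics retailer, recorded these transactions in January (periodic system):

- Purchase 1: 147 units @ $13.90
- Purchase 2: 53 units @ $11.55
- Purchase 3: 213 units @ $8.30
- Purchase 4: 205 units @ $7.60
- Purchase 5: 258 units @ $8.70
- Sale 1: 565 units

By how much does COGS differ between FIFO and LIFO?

$929.35

FIFO COGS: 147 @ $13.90 + 53 @ $11.55 + 213 @ $8.30 + 152 @ $7.60 = $5,578.55
LIFO COGS: 258 @ $8.70 + 205 @ $7.60 + 102 @ $8.30 = $4,649.20
Difference = |$5,578.55 − $4,649.20| = $929.35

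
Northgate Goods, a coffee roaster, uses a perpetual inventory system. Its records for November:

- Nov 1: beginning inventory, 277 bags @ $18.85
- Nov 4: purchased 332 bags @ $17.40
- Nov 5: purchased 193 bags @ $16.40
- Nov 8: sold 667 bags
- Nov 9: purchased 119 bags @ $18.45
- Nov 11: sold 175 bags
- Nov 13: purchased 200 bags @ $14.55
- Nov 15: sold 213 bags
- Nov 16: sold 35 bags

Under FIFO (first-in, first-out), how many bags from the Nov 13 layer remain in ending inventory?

Nov 8, 667 sold [FIFO — oldest first]: 277 @ $18.85 + 332 @ $17.40 + 58 @ $16.40 = $11,949.45
Nov 11, 175 sold [FIFO — oldest first]: 135 @ $16.40 + 40 @ $18.45 = $2,952.00
Nov 15, 213 sold [FIFO — oldest first]: 79 @ $18.45 + 134 @ $14.55 = $3,407.25
Nov 16, 35 sold [FIFO — oldest first]: 35 @ $14.55 = $509.25
Total COGS = $11,949.45 + $2,952.00 + $3,407.25 + $509.25 = $18,817.95
Ending inventory: 31 @ $14.55 = $451.05
Check: goods available $19,269.00 = COGS $18,817.95 + ending $451.05

31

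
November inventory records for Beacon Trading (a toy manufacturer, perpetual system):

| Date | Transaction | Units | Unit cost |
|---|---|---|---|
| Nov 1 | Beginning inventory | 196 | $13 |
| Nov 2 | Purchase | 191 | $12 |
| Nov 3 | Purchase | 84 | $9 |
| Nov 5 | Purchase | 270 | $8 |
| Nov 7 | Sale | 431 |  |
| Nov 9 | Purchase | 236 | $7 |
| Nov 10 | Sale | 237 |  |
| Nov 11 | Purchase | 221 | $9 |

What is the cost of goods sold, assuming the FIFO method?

Nov 7, 431 sold [FIFO — oldest first]: 196 @ $13 + 191 @ $12 + 44 @ $9 = $5,236
Nov 10, 237 sold [FIFO — oldest first]: 40 @ $9 + 197 @ $8 = $1,936
Total COGS = $5,236 + $1,936 = $7,172
Ending inventory: 73 @ $8 + 236 @ $7 + 221 @ $9 = $4,225
Check: goods available $11,397 = COGS $7,172 + ending $4,225

COGS = $7,172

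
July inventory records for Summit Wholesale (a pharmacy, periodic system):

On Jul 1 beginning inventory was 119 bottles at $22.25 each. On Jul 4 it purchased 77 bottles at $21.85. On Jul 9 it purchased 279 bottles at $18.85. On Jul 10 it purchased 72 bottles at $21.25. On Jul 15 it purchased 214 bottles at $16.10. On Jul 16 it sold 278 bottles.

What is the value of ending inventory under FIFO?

Ending inventory = $8,688.85

Jul 16, 278 sold [FIFO — oldest first]: 119 @ $22.25 + 77 @ $21.85 + 82 @ $18.85 = $5,875.90
Ending inventory: 197 @ $18.85 + 72 @ $21.25 + 214 @ $16.10 = $8,688.85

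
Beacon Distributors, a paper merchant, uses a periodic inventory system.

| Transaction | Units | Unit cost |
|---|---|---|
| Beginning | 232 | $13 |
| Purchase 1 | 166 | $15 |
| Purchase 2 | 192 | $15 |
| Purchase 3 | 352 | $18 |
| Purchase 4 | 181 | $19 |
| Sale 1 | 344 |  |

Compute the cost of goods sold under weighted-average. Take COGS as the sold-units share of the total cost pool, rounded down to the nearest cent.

COGS = $5,563.12

Sale 1, sell 344: 344/1123 × $18,161.00 → $5,563.12
Ending inventory (cost pool remaining) = $12,597.88
Check: goods available $18,161.00 = COGS $5,563.12 + ending $12,597.88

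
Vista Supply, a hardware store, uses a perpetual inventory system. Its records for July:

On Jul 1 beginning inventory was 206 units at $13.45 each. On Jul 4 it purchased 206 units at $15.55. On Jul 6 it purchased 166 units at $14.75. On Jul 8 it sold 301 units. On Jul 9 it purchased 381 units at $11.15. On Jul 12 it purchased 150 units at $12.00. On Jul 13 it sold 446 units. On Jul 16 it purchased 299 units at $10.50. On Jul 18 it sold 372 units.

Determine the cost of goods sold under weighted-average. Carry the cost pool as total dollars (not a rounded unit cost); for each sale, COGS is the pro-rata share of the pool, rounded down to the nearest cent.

COGS = $14,262.13

After Jul 1: 206 on hand, pool $2,770.70 (≈ $13.4500 each)
After Jul 4: 412 on hand, pool $5,974.00 (≈ $14.5000 each)
After Jul 6: 578 on hand, pool $8,422.50 (≈ $14.5718 each)
Jul 8, sell 301: 301/578 × $8,422.50 → $4,386.11
After Jul 9: 658 on hand, pool $8,284.54 (≈ $12.5905 each)
After Jul 12: 808 on hand, pool $10,084.54 (≈ $12.4809 each)
Jul 13, sell 446: 446/808 × $10,084.54 → $5,566.46
After Jul 16: 661 on hand, pool $7,657.58 (≈ $11.5848 each)
Jul 18, sell 372: 372/661 × $7,657.58 → $4,309.56
Total COGS = $4,386.11 + $5,566.46 + $4,309.56 = $14,262.13
Ending inventory (cost pool remaining) = $3,348.02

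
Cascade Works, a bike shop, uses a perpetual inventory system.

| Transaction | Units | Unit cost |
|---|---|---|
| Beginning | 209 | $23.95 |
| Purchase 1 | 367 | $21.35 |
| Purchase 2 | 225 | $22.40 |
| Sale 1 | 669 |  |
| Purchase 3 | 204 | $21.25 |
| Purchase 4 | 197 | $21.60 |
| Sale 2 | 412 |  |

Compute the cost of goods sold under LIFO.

COGS = $23,573.25

Sale 1 (669) [LIFO — newest first]: 225 @ $22.40 + 367 @ $21.35 + 77 @ $23.95 = $14,719.60
Sale 2 (412) [LIFO — newest first]: 197 @ $21.60 + 204 @ $21.25 + 11 @ $23.95 = $8,853.65
Total COGS = $14,719.60 + $8,853.65 = $23,573.25
Ending inventory: 121 @ $23.95 = $2,897.95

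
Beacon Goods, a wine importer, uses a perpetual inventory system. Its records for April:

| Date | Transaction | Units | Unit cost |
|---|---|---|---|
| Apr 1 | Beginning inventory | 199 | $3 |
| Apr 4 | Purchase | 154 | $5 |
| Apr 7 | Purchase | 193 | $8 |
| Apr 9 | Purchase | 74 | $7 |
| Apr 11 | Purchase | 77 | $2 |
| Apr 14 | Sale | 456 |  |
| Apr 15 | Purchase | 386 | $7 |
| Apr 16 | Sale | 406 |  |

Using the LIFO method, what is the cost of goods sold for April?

Apr 14, 456 sold [LIFO — newest first]: 77 @ $2 + 74 @ $7 + 193 @ $8 + 112 @ $5 = $2,776
Apr 16, 406 sold [LIFO — newest first]: 386 @ $7 + 20 @ $5 = $2,802
Total COGS = $2,776 + $2,802 = $5,578
Ending inventory: 199 @ $3 + 22 @ $5 = $707

COGS = $5,578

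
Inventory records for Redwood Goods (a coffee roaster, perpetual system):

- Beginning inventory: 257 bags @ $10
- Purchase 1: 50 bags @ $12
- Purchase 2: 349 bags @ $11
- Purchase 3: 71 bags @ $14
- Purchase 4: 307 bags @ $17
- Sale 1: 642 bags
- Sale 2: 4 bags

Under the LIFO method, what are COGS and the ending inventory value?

Sale 1 (642) [LIFO — newest first]: 307 @ $17 + 71 @ $14 + 264 @ $11 = $9,117
Sale 2 (4) [LIFO — newest first]: 4 @ $11 = $44
Total COGS = $9,117 + $44 = $9,161
Ending inventory: 257 @ $10 + 50 @ $12 + 81 @ $11 = $4,061

COGS = $9,161; ending inventory = $4,061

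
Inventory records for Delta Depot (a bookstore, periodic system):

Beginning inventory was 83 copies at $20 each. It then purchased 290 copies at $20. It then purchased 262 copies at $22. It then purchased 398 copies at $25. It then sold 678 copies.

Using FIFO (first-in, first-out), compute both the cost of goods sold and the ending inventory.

Sale 1 (678) [FIFO — oldest first]: 83 @ $20 + 290 @ $20 + 262 @ $22 + 43 @ $25 = $14,299
Ending inventory: 355 @ $25 = $8,875

COGS = $14,299; ending inventory = $8,875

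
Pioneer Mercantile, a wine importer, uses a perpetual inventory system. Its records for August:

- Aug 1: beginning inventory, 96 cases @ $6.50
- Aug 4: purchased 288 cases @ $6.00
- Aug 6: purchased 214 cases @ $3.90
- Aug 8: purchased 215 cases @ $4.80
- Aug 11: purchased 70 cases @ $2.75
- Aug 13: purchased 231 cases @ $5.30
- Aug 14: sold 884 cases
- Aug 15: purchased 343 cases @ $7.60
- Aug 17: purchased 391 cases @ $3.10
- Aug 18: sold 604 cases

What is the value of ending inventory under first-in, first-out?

Ending inventory = $1,116.00

Aug 14, 884 sold [FIFO — oldest first]: 96 @ $6.50 + 288 @ $6.00 + 214 @ $3.90 + 215 @ $4.80 + 70 @ $2.75 + 1 @ $5.30 = $4,416.40
Aug 18, 604 sold [FIFO — oldest first]: 230 @ $5.30 + 343 @ $7.60 + 31 @ $3.10 = $3,921.90
Total COGS = $4,416.40 + $3,921.90 = $8,338.30
Ending inventory: 360 @ $3.10 = $1,116.00
Check: goods available $9,454.30 = COGS $8,338.30 + ending $1,116.00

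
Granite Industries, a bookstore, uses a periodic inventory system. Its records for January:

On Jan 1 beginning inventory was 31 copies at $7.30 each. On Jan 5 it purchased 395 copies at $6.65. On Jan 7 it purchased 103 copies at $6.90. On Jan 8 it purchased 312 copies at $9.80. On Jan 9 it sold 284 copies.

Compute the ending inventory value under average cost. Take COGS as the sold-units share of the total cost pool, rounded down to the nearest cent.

Ending inventory = $4,385.37

Jan 9, sell 284: 284/841 × $6,621.35 → $2,235.98
Ending inventory (cost pool remaining) = $4,385.37
Check: goods available $6,621.35 = COGS $2,235.98 + ending $4,385.37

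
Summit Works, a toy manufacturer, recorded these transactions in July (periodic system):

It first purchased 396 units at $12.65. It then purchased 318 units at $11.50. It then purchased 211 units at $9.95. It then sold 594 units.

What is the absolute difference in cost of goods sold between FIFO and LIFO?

$707.70

FIFO COGS: 396 @ $12.65 + 198 @ $11.50 = $7,286.40
LIFO COGS: 211 @ $9.95 + 318 @ $11.50 + 65 @ $12.65 = $6,578.70
Difference = |$7,286.40 − $6,578.70| = $707.70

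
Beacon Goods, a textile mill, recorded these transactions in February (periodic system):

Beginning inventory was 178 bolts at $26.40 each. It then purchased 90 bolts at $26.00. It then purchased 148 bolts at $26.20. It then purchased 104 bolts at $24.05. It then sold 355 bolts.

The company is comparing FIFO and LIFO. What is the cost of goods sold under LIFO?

COGS = $9,062.00

FIFO COGS: 178 @ $26.40 + 90 @ $26.00 + 87 @ $26.20 = $9,318.60
LIFO COGS: 104 @ $24.05 + 148 @ $26.20 + 90 @ $26.00 + 13 @ $26.40 = $9,062.00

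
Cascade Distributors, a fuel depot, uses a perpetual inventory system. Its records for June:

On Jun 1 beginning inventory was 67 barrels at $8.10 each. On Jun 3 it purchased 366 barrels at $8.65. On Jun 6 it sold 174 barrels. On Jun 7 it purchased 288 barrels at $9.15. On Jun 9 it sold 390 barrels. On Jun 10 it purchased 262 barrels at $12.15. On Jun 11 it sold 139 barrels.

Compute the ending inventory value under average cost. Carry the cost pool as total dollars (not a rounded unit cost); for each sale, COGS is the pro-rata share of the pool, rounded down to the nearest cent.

Ending inventory = $3,058.19

After Jun 1: 67 on hand, pool $542.70 (≈ $8.1000 each)
After Jun 3: 433 on hand, pool $3,708.60 (≈ $8.5649 each)
Jun 6, sell 174: 174/433 × $3,708.60 → $1,490.29
After Jun 7: 547 on hand, pool $4,853.51 (≈ $8.8730 each)
Jun 9, sell 390: 390/547 × $4,853.51 → $3,460.45
After Jun 10: 419 on hand, pool $4,576.36 (≈ $10.9221 each)
Jun 11, sell 139: 139/419 × $4,576.36 → $1,518.17
Total COGS = $1,490.29 + $3,460.45 + $1,518.17 = $6,468.91
Ending inventory (cost pool remaining) = $3,058.19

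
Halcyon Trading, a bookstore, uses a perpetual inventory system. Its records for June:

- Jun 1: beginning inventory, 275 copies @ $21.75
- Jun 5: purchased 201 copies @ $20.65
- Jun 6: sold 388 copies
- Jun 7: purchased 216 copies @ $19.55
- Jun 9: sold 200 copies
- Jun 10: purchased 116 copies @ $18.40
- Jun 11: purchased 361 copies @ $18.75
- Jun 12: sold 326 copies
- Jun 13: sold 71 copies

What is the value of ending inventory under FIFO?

Ending inventory = $3,450.00

Jun 6, 388 sold [FIFO — oldest first]: 275 @ $21.75 + 113 @ $20.65 = $8,314.70
Jun 9, 200 sold [FIFO — oldest first]: 88 @ $20.65 + 112 @ $19.55 = $4,006.80
Jun 12, 326 sold [FIFO — oldest first]: 104 @ $19.55 + 116 @ $18.40 + 106 @ $18.75 = $6,155.10
Jun 13, 71 sold [FIFO — oldest first]: 71 @ $18.75 = $1,331.25
Total COGS = $8,314.70 + $4,006.80 + $6,155.10 + $1,331.25 = $19,807.85
Ending inventory: 184 @ $18.75 = $3,450.00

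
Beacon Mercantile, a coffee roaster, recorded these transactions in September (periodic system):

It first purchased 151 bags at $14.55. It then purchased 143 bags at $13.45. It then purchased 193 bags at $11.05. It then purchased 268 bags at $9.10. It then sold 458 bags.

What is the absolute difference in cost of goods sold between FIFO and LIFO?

$1,394.30

FIFO COGS: 151 @ $14.55 + 143 @ $13.45 + 164 @ $11.05 = $5,932.60
LIFO COGS: 268 @ $9.10 + 190 @ $11.05 = $4,538.30
Difference = |$5,932.60 − $4,538.30| = $1,394.30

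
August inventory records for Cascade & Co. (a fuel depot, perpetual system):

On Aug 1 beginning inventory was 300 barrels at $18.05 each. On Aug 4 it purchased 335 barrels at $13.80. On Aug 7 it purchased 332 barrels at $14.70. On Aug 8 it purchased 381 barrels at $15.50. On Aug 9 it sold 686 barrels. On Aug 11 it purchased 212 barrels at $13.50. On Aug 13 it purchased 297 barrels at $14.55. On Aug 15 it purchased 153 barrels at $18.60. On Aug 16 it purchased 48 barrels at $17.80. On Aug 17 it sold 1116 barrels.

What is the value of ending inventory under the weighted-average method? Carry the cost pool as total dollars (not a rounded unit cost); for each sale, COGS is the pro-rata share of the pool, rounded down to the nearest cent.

After Aug 1: 300 on hand, pool $5,415.00 (≈ $18.0500 each)
After Aug 4: 635 on hand, pool $10,038.00 (≈ $15.8079 each)
After Aug 7: 967 on hand, pool $14,918.40 (≈ $15.4275 each)
After Aug 8: 1348 on hand, pool $20,823.90 (≈ $15.4480 each)
Aug 9, sell 686: 686/1348 × $20,823.90 → $10,597.32
After Aug 11: 874 on hand, pool $13,088.58 (≈ $14.9755 each)
After Aug 13: 1171 on hand, pool $17,409.93 (≈ $14.8676 each)
After Aug 15: 1324 on hand, pool $20,255.73 (≈ $15.2989 each)
After Aug 16: 1372 on hand, pool $21,110.13 (≈ $15.3864 each)
Aug 17, sell 1116: 1116/1372 × $21,110.13 → $17,171.21
Total COGS = $10,597.32 + $17,171.21 = $27,768.53
Ending inventory (cost pool remaining) = $3,938.92
Check: goods available $31,707.45 = COGS $27,768.53 + ending $3,938.92

Ending inventory = $3,938.92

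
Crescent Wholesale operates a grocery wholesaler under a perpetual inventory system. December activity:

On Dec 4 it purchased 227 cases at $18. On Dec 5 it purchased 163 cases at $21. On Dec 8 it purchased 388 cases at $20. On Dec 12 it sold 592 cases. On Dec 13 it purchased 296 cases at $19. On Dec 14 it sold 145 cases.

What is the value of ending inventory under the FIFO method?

Dec 12, 592 sold [FIFO — oldest first]: 227 @ $18 + 163 @ $21 + 202 @ $20 = $11,549
Dec 14, 145 sold [FIFO — oldest first]: 145 @ $20 = $2,900
Total COGS = $11,549 + $2,900 = $14,449
Ending inventory: 41 @ $20 + 296 @ $19 = $6,444
Check: goods available $20,893 = COGS $14,449 + ending $6,444

Ending inventory = $6,444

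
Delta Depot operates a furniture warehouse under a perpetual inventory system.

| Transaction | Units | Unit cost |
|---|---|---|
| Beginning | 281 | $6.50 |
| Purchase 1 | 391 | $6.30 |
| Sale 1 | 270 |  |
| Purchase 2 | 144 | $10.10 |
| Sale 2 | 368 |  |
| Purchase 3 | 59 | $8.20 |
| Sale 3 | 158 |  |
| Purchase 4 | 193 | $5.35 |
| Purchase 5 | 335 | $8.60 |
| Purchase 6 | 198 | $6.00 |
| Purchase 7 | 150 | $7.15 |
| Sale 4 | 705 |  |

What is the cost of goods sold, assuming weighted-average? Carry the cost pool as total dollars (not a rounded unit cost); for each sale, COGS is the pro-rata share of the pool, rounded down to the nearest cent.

COGS = $10,629.21

After Beginning: 281 on hand, pool $1,826.50 (≈ $6.5000 each)
After Purchase 1: 672 on hand, pool $4,289.80 (≈ $6.3836 each)
Sale 1, sell 270: 270/672 × $4,289.80 → $1,723.58
After Purchase 2: 546 on hand, pool $4,020.62 (≈ $7.3638 each)
Sale 2, sell 368: 368/546 × $4,020.62 → $2,709.86
After Purchase 3: 237 on hand, pool $1,794.56 (≈ $7.5720 each)
Sale 3, sell 158: 158/237 × $1,794.56 → $1,196.37
After Purchase 4: 272 on hand, pool $1,630.74 (≈ $5.9954 each)
After Purchase 5: 607 on hand, pool $4,511.74 (≈ $7.4329 each)
After Purchase 6: 805 on hand, pool $5,699.74 (≈ $7.0804 each)
After Purchase 7: 955 on hand, pool $6,772.24 (≈ $7.0914 each)
Sale 4, sell 705: 705/955 × $6,772.24 → $4,999.40
Total COGS = $1,723.58 + $2,709.86 + $1,196.37 + $4,999.40 = $10,629.21
Ending inventory (cost pool remaining) = $1,772.84
Check: goods available $12,402.05 = COGS $10,629.21 + ending $1,772.84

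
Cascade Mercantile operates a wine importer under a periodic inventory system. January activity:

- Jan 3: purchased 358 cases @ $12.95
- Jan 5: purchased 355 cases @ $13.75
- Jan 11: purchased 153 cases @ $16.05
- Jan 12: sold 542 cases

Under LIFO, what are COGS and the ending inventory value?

COGS = $7,777.20; ending inventory = $4,195.80

Jan 12, 542 sold [LIFO — newest first]: 153 @ $16.05 + 355 @ $13.75 + 34 @ $12.95 = $7,777.20
Ending inventory: 324 @ $12.95 = $4,195.80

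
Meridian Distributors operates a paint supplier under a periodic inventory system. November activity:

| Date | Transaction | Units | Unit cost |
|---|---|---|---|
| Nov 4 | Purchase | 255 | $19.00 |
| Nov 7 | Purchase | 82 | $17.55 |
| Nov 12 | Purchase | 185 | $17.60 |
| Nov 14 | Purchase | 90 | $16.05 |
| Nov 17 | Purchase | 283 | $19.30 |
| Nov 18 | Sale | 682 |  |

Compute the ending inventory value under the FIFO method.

Nov 18, 682 sold [FIFO — oldest first]: 255 @ $19.00 + 82 @ $17.55 + 185 @ $17.60 + 90 @ $16.05 + 70 @ $19.30 = $12,335.60
Ending inventory: 213 @ $19.30 = $4,110.90

Ending inventory = $4,110.90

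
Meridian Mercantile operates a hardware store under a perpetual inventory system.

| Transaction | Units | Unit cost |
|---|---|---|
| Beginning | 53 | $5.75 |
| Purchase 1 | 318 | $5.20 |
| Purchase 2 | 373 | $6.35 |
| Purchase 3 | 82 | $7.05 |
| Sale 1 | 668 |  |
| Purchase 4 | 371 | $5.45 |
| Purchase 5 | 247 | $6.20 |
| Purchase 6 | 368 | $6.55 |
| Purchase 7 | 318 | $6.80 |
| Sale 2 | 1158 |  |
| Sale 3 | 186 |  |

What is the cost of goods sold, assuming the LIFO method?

Sale 1 (668) [LIFO — newest first]: 82 @ $7.05 + 373 @ $6.35 + 213 @ $5.20 = $4,054.25
Sale 2 (1158) [LIFO — newest first]: 318 @ $6.80 + 368 @ $6.55 + 247 @ $6.20 + 225 @ $5.45 = $7,330.45
Sale 3 (186) [LIFO — newest first]: 146 @ $5.45 + 40 @ $5.20 = $1,003.70
Total COGS = $4,054.25 + $7,330.45 + $1,003.70 = $12,388.40
Ending inventory: 53 @ $5.75 + 65 @ $5.20 = $642.75

COGS = $12,388.40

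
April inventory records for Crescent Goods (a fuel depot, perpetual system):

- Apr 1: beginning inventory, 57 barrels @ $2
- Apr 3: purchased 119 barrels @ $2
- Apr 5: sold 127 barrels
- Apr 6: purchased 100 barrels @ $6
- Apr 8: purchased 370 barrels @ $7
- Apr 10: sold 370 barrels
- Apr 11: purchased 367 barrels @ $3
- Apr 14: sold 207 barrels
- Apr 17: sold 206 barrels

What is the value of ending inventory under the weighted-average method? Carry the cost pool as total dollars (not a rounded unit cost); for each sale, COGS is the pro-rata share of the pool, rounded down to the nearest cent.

Ending inventory = $408.20

After Apr 1: 57 on hand, pool $114.00 (≈ $2.0000 each)
After Apr 3: 176 on hand, pool $352.00 (≈ $2.0000 each)
Apr 5, sell 127: 127/176 × $352.00 → $254.00
After Apr 6: 149 on hand, pool $698.00 (≈ $4.6846 each)
After Apr 8: 519 on hand, pool $3,288.00 (≈ $6.3353 each)
Apr 10, sell 370: 370/519 × $3,288.00 → $2,344.04
After Apr 11: 516 on hand, pool $2,044.96 (≈ $3.9631 each)
Apr 14, sell 207: 207/516 × $2,044.96 → $820.36
Apr 17, sell 206: 206/309 × $1,224.60 → $816.40
Total COGS = $254.00 + $2,344.04 + $820.36 + $816.40 = $4,234.80
Ending inventory (cost pool remaining) = $408.20
Check: goods available $4,643.00 = COGS $4,234.80 + ending $408.20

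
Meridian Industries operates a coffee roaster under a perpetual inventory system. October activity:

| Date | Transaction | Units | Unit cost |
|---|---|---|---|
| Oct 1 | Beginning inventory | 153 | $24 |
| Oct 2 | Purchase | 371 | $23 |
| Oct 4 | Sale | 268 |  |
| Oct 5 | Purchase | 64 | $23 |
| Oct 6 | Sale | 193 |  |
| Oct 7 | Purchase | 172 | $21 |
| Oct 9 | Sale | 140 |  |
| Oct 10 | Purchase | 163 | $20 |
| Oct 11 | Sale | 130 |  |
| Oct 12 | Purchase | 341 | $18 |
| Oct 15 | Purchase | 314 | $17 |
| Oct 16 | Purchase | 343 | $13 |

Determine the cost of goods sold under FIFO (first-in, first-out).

Oct 4, 268 sold [FIFO — oldest first]: 153 @ $24 + 115 @ $23 = $6,317
Oct 6, 193 sold [FIFO — oldest first]: 193 @ $23 = $4,439
Oct 9, 140 sold [FIFO — oldest first]: 63 @ $23 + 64 @ $23 + 13 @ $21 = $3,194
Oct 11, 130 sold [FIFO — oldest first]: 130 @ $21 = $2,730
Total COGS = $6,317 + $4,439 + $3,194 + $2,730 = $16,680
Ending inventory: 29 @ $21 + 163 @ $20 + 341 @ $18 + 314 @ $17 + 343 @ $13 = $19,804
Check: goods available $36,484 = COGS $16,680 + ending $19,804

COGS = $16,680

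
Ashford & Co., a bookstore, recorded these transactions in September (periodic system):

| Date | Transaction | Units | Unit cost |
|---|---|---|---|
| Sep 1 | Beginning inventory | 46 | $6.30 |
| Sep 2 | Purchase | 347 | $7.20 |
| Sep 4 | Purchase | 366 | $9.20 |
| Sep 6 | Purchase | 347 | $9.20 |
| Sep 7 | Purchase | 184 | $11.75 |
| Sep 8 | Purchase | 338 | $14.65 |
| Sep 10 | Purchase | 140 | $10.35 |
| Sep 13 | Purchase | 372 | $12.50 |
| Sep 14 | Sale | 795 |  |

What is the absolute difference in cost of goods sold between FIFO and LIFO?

FIFO COGS: 46 @ $6.30 + 347 @ $7.20 + 366 @ $9.20 + 36 @ $9.20 = $6,486.60
LIFO COGS: 372 @ $12.50 + 140 @ $10.35 + 283 @ $14.65 = $10,244.95
Difference = |$6,486.60 − $10,244.95| = $3,758.35

$3,758.35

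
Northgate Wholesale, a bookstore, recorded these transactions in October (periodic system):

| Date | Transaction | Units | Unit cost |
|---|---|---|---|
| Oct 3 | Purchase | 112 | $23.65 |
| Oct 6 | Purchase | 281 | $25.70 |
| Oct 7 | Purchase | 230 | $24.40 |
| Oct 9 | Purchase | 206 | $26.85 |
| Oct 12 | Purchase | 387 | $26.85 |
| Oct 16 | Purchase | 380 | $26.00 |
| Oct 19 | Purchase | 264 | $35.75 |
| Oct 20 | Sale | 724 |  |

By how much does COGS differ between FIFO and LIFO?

$3,271.65

FIFO COGS: 112 @ $23.65 + 281 @ $25.70 + 230 @ $24.40 + 101 @ $26.85 = $18,194.35
LIFO COGS: 264 @ $35.75 + 380 @ $26.00 + 80 @ $26.85 = $21,466.00
Difference = |$18,194.35 − $21,466.00| = $3,271.65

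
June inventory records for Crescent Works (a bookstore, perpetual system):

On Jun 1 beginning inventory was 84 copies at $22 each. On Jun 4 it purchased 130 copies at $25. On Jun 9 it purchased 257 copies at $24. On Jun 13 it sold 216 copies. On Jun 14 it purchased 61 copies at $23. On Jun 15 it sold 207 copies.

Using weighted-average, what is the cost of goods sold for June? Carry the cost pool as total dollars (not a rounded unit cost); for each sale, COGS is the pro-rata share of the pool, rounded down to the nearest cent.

COGS = $10,081.13

After Jun 1: 84 on hand, pool $1,848.00 (≈ $22.0000 each)
After Jun 4: 214 on hand, pool $5,098.00 (≈ $23.8224 each)
After Jun 9: 471 on hand, pool $11,266.00 (≈ $23.9193 each)
Jun 13, sell 216: 216/471 × $11,266.00 → $5,166.57
After Jun 14: 316 on hand, pool $7,502.43 (≈ $23.7419 each)
Jun 15, sell 207: 207/316 × $7,502.43 → $4,914.56
Total COGS = $5,166.57 + $4,914.56 = $10,081.13
Ending inventory (cost pool remaining) = $2,587.87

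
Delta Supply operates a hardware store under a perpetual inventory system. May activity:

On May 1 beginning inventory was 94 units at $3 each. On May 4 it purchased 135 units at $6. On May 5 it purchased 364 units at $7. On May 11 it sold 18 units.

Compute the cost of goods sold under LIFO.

May 11, 18 sold [LIFO — newest first]: 18 @ $7 = $126
Ending inventory: 94 @ $3 + 135 @ $6 + 346 @ $7 = $3,514

COGS = $126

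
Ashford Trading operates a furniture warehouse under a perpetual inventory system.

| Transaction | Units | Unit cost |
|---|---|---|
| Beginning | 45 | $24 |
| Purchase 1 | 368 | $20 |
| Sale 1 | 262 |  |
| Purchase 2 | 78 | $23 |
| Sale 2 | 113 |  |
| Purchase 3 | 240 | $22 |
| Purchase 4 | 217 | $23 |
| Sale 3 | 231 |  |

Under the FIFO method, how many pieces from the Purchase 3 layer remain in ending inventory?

Sale 1 (262) [FIFO — oldest first]: 45 @ $24 + 217 @ $20 = $5,420
Sale 2 (113) [FIFO — oldest first]: 113 @ $20 = $2,260
Sale 3 (231) [FIFO — oldest first]: 38 @ $20 + 78 @ $23 + 115 @ $22 = $5,084
Total COGS = $5,420 + $2,260 + $5,084 = $12,764
Ending inventory: 125 @ $22 + 217 @ $23 = $7,741
Check: goods available $20,505 = COGS $12,764 + ending $7,741

125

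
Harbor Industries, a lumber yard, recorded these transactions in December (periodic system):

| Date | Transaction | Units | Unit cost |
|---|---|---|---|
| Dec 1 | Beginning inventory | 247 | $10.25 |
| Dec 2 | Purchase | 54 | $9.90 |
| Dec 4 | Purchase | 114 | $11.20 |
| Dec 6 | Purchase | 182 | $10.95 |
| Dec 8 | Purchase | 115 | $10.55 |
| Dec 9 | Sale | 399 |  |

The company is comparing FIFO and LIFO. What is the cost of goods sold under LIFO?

COGS = $4,348.55

FIFO COGS: 247 @ $10.25 + 54 @ $9.90 + 98 @ $11.20 = $4,163.95
LIFO COGS: 115 @ $10.55 + 182 @ $10.95 + 102 @ $11.20 = $4,348.55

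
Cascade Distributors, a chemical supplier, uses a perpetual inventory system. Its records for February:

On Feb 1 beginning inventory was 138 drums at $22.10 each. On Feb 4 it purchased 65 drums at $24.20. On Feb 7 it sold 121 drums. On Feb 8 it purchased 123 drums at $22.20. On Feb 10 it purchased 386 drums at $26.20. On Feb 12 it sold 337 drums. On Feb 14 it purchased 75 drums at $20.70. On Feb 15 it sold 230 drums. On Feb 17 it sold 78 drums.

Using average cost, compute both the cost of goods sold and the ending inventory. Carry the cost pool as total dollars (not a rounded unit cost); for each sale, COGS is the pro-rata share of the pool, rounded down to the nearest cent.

COGS = $18,516.43; ending inventory = $502.67

After Feb 1: 138 on hand, pool $3,049.80 (≈ $22.1000 each)
After Feb 4: 203 on hand, pool $4,622.80 (≈ $22.7724 each)
Feb 7, sell 121: 121/203 × $4,622.80 → $2,755.46
After Feb 8: 205 on hand, pool $4,597.94 (≈ $22.4290 each)
After Feb 10: 591 on hand, pool $14,711.14 (≈ $24.8919 each)
Feb 12, sell 337: 337/591 × $14,711.14 → $8,388.58
After Feb 14: 329 on hand, pool $7,875.06 (≈ $23.9364 each)
Feb 15, sell 230: 230/329 × $7,875.06 → $5,505.36
Feb 17, sell 78: 78/99 × $2,369.70 → $1,867.03
Total COGS = $2,755.46 + $8,388.58 + $5,505.36 + $1,867.03 = $18,516.43
Ending inventory (cost pool remaining) = $502.67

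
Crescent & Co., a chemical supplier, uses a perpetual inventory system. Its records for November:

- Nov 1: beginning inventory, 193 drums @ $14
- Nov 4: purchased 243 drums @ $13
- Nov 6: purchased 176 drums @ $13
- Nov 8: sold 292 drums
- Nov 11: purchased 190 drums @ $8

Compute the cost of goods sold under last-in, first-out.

Nov 8, 292 sold [LIFO — newest first]: 176 @ $13 + 116 @ $13 = $3,796
Ending inventory: 193 @ $14 + 127 @ $13 + 190 @ $8 = $5,873
Check: goods available $9,669 = COGS $3,796 + ending $5,873

COGS = $3,796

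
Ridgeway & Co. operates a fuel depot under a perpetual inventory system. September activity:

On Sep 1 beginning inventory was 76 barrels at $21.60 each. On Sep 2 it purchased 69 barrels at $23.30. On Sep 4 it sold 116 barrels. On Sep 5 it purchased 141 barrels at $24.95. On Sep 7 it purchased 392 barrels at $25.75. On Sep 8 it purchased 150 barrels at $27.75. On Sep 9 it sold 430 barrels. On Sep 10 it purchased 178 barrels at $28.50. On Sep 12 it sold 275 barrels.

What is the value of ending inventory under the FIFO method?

Sep 4, 116 sold [FIFO — oldest first]: 76 @ $21.60 + 40 @ $23.30 = $2,573.60
Sep 9, 430 sold [FIFO — oldest first]: 29 @ $23.30 + 141 @ $24.95 + 260 @ $25.75 = $10,888.65
Sep 12, 275 sold [FIFO — oldest first]: 132 @ $25.75 + 143 @ $27.75 = $7,367.25
Total COGS = $2,573.60 + $10,888.65 + $7,367.25 = $20,829.50
Ending inventory: 7 @ $27.75 + 178 @ $28.50 = $5,267.25

Ending inventory = $5,267.25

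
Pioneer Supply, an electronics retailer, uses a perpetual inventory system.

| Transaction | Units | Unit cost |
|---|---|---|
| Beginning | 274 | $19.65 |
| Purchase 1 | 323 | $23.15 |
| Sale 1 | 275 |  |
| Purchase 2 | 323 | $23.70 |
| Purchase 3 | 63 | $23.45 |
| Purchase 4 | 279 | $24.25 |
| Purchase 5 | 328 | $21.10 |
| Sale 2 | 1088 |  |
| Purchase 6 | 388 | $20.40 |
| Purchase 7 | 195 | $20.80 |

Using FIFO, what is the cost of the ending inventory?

Ending inventory = $16,760.90

Sale 1 (275) [FIFO — oldest first]: 274 @ $19.65 + 1 @ $23.15 = $5,407.25
Sale 2 (1088) [FIFO — oldest first]: 322 @ $23.15 + 323 @ $23.70 + 63 @ $23.45 + 279 @ $24.25 + 101 @ $21.10 = $25,483.60
Total COGS = $5,407.25 + $25,483.60 = $30,890.85
Ending inventory: 227 @ $21.10 + 388 @ $20.40 + 195 @ $20.80 = $16,760.90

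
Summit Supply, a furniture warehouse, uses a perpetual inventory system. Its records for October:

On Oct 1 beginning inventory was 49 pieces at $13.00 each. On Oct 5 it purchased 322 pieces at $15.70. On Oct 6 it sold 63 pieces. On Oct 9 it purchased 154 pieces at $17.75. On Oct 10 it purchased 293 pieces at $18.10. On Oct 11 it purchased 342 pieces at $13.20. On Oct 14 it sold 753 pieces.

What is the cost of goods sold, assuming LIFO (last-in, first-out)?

Oct 6, 63 sold [LIFO — newest first]: 63 @ $15.70 = $989.10
Oct 14, 753 sold [LIFO — newest first]: 342 @ $13.20 + 293 @ $18.10 + 118 @ $17.75 = $11,912.20
Total COGS = $989.10 + $11,912.20 = $12,901.30
Ending inventory: 49 @ $13.00 + 259 @ $15.70 + 36 @ $17.75 = $5,342.30

COGS = $12,901.30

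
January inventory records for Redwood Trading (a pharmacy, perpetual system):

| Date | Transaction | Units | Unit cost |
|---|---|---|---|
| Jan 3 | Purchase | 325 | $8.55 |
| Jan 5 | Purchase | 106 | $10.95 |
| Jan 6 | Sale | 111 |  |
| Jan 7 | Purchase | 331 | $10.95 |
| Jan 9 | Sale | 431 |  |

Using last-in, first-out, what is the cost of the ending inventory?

Ending inventory = $1,881.00

Jan 6, 111 sold [LIFO — newest first]: 106 @ $10.95 + 5 @ $8.55 = $1,203.45
Jan 9, 431 sold [LIFO — newest first]: 331 @ $10.95 + 100 @ $8.55 = $4,479.45
Total COGS = $1,203.45 + $4,479.45 = $5,682.90
Ending inventory: 220 @ $8.55 = $1,881.00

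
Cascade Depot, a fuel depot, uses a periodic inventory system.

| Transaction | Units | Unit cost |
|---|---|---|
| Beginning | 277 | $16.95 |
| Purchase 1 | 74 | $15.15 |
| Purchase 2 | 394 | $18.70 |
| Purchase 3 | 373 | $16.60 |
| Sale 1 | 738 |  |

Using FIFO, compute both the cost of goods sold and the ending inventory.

Sale 1 (738) [FIFO — oldest first]: 277 @ $16.95 + 74 @ $15.15 + 387 @ $18.70 = $13,053.15
Ending inventory: 7 @ $18.70 + 373 @ $16.60 = $6,322.70

COGS = $13,053.15; ending inventory = $6,322.70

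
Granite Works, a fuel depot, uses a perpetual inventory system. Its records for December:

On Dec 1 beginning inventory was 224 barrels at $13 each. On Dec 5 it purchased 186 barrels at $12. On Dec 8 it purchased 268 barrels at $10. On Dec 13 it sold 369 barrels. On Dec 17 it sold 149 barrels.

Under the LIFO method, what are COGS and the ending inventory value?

Dec 13, 369 sold [LIFO — newest first]: 268 @ $10 + 101 @ $12 = $3,892
Dec 17, 149 sold [LIFO — newest first]: 85 @ $12 + 64 @ $13 = $1,852
Total COGS = $3,892 + $1,852 = $5,744
Ending inventory: 160 @ $13 = $2,080

COGS = $5,744; ending inventory = $2,080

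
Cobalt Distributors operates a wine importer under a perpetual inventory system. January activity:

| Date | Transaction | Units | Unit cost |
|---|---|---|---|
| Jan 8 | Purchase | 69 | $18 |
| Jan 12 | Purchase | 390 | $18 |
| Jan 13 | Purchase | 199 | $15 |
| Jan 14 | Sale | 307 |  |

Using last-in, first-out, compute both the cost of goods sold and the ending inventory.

Jan 14, 307 sold [LIFO — newest first]: 199 @ $15 + 108 @ $18 = $4,929
Ending inventory: 69 @ $18 + 282 @ $18 = $6,318
Check: goods available $11,247 = COGS $4,929 + ending $6,318

COGS = $4,929; ending inventory = $6,318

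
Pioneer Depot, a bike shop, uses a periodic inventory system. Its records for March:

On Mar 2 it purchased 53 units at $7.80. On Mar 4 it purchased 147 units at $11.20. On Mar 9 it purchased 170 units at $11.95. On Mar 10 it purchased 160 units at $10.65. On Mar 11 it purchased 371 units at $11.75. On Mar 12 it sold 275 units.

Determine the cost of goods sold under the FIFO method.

Mar 12, 275 sold [FIFO — oldest first]: 53 @ $7.80 + 147 @ $11.20 + 75 @ $11.95 = $2,956.05
Ending inventory: 95 @ $11.95 + 160 @ $10.65 + 371 @ $11.75 = $7,198.50

COGS = $2,956.05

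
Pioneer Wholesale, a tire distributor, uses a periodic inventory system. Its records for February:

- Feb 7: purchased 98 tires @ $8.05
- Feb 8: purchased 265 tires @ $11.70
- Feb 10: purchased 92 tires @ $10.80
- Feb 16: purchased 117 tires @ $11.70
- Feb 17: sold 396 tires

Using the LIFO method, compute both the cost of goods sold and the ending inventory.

Feb 17, 396 sold [LIFO — newest first]: 117 @ $11.70 + 92 @ $10.80 + 187 @ $11.70 = $4,550.40
Ending inventory: 98 @ $8.05 + 78 @ $11.70 = $1,701.50
Check: goods available $6,251.90 = COGS $4,550.40 + ending $1,701.50

COGS = $4,550.40; ending inventory = $1,701.50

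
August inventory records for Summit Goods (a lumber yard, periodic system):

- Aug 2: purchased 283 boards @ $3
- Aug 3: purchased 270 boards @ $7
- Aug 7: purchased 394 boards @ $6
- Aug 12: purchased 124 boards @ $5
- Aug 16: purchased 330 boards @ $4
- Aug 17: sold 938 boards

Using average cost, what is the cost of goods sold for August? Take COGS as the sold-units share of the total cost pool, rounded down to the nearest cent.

Aug 17, sell 938: 938/1401 × $7,043.00 → $4,715.44
Ending inventory (cost pool remaining) = $2,327.56

COGS = $4,715.44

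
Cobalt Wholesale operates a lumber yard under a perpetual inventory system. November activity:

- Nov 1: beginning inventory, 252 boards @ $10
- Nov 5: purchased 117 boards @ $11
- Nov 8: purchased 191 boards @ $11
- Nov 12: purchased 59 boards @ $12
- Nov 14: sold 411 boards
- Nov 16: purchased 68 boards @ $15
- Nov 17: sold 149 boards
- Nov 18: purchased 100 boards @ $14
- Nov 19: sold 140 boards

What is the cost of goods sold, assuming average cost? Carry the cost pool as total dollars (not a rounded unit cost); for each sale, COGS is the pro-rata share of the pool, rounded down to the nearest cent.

COGS = $7,927.48

After Nov 1: 252 on hand, pool $2,520.00 (≈ $10.0000 each)
After Nov 5: 369 on hand, pool $3,807.00 (≈ $10.3171 each)
After Nov 8: 560 on hand, pool $5,908.00 (≈ $10.5500 each)
After Nov 12: 619 on hand, pool $6,616.00 (≈ $10.6882 each)
Nov 14, sell 411: 411/619 × $6,616.00 → $4,392.85
After Nov 16: 276 on hand, pool $3,243.15 (≈ $11.7505 each)
Nov 17, sell 149: 149/276 × $3,243.15 → $1,750.83
After Nov 18: 227 on hand, pool $2,892.32 (≈ $12.7415 each)
Nov 19, sell 140: 140/227 × $2,892.32 → $1,783.80
Total COGS = $4,392.85 + $1,750.83 + $1,783.80 = $7,927.48
Ending inventory (cost pool remaining) = $1,108.52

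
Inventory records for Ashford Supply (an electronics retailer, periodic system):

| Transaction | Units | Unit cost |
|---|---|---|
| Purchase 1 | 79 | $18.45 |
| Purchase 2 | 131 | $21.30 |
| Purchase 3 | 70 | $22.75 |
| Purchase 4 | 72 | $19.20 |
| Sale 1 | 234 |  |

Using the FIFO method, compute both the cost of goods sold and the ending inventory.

COGS = $4,793.85; ending inventory = $2,428.90

Sale 1 (234) [FIFO — oldest first]: 79 @ $18.45 + 131 @ $21.30 + 24 @ $22.75 = $4,793.85
Ending inventory: 46 @ $22.75 + 72 @ $19.20 = $2,428.90
Check: goods available $7,222.75 = COGS $4,793.85 + ending $2,428.90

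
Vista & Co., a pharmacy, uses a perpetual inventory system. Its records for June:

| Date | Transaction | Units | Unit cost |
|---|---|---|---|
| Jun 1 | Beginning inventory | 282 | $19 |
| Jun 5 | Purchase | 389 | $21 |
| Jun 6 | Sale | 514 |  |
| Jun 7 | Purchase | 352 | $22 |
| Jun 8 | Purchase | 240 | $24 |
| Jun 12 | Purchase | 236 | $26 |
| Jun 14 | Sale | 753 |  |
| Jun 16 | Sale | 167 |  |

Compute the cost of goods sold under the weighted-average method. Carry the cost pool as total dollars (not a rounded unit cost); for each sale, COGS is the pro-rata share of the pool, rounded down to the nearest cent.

After Jun 1: 282 on hand, pool $5,358.00 (≈ $19.0000 each)
After Jun 5: 671 on hand, pool $13,527.00 (≈ $20.1595 each)
Jun 6, sell 514: 514/671 × $13,527.00 → $10,361.96
After Jun 7: 509 on hand, pool $10,909.04 (≈ $21.4323 each)
After Jun 8: 749 on hand, pool $16,669.04 (≈ $22.2551 each)
After Jun 12: 985 on hand, pool $22,805.04 (≈ $23.1523 each)
Jun 14, sell 753: 753/985 × $22,805.04 → $17,433.70
Jun 16, sell 167: 167/232 × $5,371.34 → $3,866.43
Total COGS = $10,361.96 + $17,433.70 + $3,866.43 = $31,662.09
Ending inventory (cost pool remaining) = $1,504.91

COGS = $31,662.09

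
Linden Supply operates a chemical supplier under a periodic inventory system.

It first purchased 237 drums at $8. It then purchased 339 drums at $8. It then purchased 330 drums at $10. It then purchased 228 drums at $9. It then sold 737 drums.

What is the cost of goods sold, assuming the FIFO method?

Sale 1 (737) [FIFO — oldest first]: 237 @ $8 + 339 @ $8 + 161 @ $10 = $6,218
Ending inventory: 169 @ $10 + 228 @ $9 = $3,742

COGS = $6,218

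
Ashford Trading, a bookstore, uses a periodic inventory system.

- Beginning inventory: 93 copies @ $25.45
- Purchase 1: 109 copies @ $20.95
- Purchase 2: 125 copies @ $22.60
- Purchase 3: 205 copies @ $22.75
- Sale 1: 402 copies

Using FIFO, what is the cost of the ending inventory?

Sale 1 (402) [FIFO — oldest first]: 93 @ $25.45 + 109 @ $20.95 + 125 @ $22.60 + 75 @ $22.75 = $9,181.65
Ending inventory: 130 @ $22.75 = $2,957.50

Ending inventory = $2,957.50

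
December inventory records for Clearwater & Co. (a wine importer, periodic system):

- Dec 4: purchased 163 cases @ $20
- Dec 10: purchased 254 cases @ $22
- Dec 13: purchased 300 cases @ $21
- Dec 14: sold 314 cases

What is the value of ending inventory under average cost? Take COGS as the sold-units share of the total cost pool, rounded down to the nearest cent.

Ending inventory = $8,514.15

Dec 14, sell 314: 314/717 × $15,148.00 → $6,633.85
Ending inventory (cost pool remaining) = $8,514.15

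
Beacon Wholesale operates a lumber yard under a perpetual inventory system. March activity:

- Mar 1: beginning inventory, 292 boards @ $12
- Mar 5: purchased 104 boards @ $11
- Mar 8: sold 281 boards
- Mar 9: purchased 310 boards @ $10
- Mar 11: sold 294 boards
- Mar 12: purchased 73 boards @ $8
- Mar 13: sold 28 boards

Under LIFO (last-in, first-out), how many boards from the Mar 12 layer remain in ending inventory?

Mar 8, 281 sold [LIFO — newest first]: 104 @ $11 + 177 @ $12 = $3,268
Mar 11, 294 sold [LIFO — newest first]: 294 @ $10 = $2,940
Mar 13, 28 sold [LIFO — newest first]: 28 @ $8 = $224
Total COGS = $3,268 + $2,940 + $224 = $6,432
Ending inventory: 115 @ $12 + 16 @ $10 + 45 @ $8 = $1,900
Check: goods available $8,332 = COGS $6,432 + ending $1,900

45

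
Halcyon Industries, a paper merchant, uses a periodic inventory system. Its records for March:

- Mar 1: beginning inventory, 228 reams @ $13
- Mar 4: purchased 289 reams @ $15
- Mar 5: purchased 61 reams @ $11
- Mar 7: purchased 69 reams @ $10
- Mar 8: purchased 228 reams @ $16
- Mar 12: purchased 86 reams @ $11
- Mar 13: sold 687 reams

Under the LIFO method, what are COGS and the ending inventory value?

Mar 13, 687 sold [LIFO — newest first]: 86 @ $11 + 228 @ $16 + 69 @ $10 + 61 @ $11 + 243 @ $15 = $9,600
Ending inventory: 228 @ $13 + 46 @ $15 = $3,654

COGS = $9,600; ending inventory = $3,654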